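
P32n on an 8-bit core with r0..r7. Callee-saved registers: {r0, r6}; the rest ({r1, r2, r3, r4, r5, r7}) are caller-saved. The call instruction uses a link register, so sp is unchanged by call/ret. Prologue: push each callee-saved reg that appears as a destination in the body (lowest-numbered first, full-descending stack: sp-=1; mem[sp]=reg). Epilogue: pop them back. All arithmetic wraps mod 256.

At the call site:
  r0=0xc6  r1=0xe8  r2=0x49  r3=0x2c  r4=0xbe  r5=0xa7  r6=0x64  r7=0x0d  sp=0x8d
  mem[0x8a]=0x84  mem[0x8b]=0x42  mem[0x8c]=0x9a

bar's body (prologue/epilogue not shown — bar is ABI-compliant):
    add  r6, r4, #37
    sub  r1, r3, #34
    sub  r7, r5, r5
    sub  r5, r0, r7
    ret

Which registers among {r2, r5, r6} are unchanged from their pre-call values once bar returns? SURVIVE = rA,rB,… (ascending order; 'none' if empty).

SURVIVE = r2,r6

prologue: push r6 -> mem[0x8c]=0x64, sp=0x8c
body[0] add  r6, r4, #37 -> r6=0xe3
body[1] sub  r1, r3, #34 -> r1=0x0a
body[2] sub  r7, r5, r5 -> r7=0x00
body[3] sub  r5, r0, r7 -> r5=0xc6
epilogue: pop r6=0x64, sp=0x8d
r2: caller-saved, written=False
r5: caller-saved, written=True
r6: callee-saved, written=True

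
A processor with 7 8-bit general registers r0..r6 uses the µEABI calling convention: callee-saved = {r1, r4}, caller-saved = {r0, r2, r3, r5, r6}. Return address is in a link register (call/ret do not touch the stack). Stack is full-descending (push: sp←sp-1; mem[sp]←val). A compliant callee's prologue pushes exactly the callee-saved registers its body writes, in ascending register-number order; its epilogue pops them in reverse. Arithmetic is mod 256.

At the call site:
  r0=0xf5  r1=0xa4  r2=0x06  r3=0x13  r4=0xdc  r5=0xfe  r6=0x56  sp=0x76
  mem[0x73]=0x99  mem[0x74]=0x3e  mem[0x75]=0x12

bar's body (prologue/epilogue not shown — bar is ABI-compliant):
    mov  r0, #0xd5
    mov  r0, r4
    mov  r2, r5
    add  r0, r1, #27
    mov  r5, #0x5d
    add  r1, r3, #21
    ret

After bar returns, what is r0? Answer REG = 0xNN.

REG = 0xbf

prologue: push r1 -> mem[0x75]=0xa4, sp=0x75
body[0] mov  r0, #0xd5 -> r0=0xd5
body[1] mov  r0, r4 -> r0=0xdc
body[2] mov  r2, r5 -> r2=0xfe
body[3] add  r0, r1, #27 -> r0=0xbf
body[4] mov  r5, #0x5d -> r5=0x5d
body[5] add  r1, r3, #21 -> r1=0x28
epilogue: pop r1=0xa4, sp=0x76
r0 is caller-saved -> body value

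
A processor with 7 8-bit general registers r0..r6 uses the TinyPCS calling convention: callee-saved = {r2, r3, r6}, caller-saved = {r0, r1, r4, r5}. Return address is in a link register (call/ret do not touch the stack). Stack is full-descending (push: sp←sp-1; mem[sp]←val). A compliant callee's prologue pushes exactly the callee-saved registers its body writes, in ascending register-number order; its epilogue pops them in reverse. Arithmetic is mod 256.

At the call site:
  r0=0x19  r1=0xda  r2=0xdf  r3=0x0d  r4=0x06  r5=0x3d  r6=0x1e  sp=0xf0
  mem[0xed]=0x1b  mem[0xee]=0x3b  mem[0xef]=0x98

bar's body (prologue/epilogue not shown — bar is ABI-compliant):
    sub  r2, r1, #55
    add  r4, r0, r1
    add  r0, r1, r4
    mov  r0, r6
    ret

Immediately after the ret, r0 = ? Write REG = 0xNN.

prologue: push r2 → mem[0xef]=0xdf, sp=0xef
body[0] sub  r2, r1, #55 → r2=0xa3
body[1] add  r4, r0, r1 → r4=0xf3
body[2] add  r0, r1, r4 → r0=0xcd
body[3] mov  r0, r6 → r0=0x1e
epilogue: pop r2=0xdf, sp=0xf0
r0 is caller-saved → body value

REG = 0x1e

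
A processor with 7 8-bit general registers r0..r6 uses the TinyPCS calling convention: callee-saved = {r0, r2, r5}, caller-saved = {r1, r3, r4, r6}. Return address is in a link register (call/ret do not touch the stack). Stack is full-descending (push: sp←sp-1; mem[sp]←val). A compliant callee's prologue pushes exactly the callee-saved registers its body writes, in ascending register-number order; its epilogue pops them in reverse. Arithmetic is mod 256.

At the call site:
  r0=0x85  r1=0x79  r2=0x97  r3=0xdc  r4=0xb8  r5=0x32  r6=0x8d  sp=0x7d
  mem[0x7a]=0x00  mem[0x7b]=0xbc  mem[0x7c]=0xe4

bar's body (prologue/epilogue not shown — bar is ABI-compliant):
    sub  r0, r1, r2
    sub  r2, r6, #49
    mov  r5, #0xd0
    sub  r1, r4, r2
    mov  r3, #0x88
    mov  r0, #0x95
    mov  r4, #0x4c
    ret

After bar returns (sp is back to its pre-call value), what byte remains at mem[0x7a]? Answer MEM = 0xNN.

MEM = 0x32

prologue: push r0 -> mem[0x7c]=0x85, sp=0x7c
prologue: push r2 -> mem[0x7b]=0x97, sp=0x7b
prologue: push r5 -> mem[0x7a]=0x32, sp=0x7a
body[0] sub  r0, r1, r2 -> r0=0xe2
body[1] sub  r2, r6, #49 -> r2=0x5c
body[2] mov  r5, #0xd0 -> r5=0xd0
body[3] sub  r1, r4, r2 -> r1=0x5c
body[4] mov  r3, #0x88 -> r3=0x88
body[5] mov  r0, #0x95 -> r0=0x95
body[6] mov  r4, #0x4c -> r4=0x4c
epilogue: pop r5=0x32, sp=0x7b
epilogue: pop r2=0x97, sp=0x7c
epilogue: pop r0=0x85, sp=0x7d
prologue pushed ['r0', 'r2', 'r5'] at ['0x7c', '0x7b', '0x7a']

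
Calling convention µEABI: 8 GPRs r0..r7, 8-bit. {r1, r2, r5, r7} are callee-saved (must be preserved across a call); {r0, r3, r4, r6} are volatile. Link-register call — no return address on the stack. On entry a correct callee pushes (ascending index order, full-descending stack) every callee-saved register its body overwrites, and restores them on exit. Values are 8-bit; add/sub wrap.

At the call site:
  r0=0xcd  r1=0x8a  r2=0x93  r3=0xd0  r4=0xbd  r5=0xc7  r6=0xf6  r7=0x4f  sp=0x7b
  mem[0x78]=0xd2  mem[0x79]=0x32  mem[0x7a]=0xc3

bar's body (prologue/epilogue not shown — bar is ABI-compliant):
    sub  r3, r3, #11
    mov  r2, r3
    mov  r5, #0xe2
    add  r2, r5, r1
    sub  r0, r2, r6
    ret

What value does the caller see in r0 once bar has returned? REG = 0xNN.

prologue: push r2 -> mem[0x7a]=0x93, sp=0x7a
prologue: push r5 -> mem[0x79]=0xc7, sp=0x79
body[0] sub  r3, r3, #11 -> r3=0xc5
body[1] mov  r2, r3 -> r2=0xc5
body[2] mov  r5, #0xe2 -> r5=0xe2
body[3] add  r2, r5, r1 -> r2=0x6c
body[4] sub  r0, r2, r6 -> r0=0x76
epilogue: pop r5=0xc7, sp=0x7a
epilogue: pop r2=0x93, sp=0x7b
r0 is caller-saved -> body value

REG = 0x76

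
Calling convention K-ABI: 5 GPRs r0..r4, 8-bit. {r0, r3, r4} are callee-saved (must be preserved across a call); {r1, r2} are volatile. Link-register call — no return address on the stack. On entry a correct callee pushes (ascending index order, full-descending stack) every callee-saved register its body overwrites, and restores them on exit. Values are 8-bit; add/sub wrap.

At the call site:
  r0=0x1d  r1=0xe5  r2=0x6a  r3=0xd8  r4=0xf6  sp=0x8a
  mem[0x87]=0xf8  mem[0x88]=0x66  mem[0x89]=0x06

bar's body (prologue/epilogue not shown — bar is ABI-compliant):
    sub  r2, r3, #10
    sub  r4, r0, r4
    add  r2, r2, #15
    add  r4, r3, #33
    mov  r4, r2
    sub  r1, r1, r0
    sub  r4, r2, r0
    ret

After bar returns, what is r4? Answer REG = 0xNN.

prologue: push r4 → mem[0x89]=0xf6, sp=0x89
body[0] sub  r2, r3, #10 → r2=0xce
body[1] sub  r4, r0, r4 → r4=0x27
body[2] add  r2, r2, #15 → r2=0xdd
body[3] add  r4, r3, #33 → r4=0xf9
body[4] mov  r4, r2 → r4=0xdd
body[5] sub  r1, r1, r0 → r1=0xc8
body[6] sub  r4, r2, r0 → r4=0xc0
epilogue: pop r4=0xf6, sp=0x8a
r4 is callee-saved → restored

REG = 0xf6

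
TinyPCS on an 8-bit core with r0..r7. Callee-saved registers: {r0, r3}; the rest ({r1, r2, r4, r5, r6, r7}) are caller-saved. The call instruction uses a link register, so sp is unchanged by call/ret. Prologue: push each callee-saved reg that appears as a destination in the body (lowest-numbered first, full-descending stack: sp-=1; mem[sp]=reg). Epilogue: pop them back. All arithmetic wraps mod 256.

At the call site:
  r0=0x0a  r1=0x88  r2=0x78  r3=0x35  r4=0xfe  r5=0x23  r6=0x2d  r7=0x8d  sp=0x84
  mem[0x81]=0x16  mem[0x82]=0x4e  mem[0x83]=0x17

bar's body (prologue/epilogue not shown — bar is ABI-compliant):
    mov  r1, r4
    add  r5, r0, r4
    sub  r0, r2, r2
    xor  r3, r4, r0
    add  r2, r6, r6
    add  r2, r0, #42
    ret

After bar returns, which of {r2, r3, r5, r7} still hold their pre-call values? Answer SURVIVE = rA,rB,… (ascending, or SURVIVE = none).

SURVIVE = r3,r7

prologue: push r0 → mem[0x83]=0x0a, sp=0x83
prologue: push r3 → mem[0x82]=0x35, sp=0x82
body[0] mov  r1, r4 → r1=0xfe
body[1] add  r5, r0, r4 → r5=0x08
body[2] sub  r0, r2, r2 → r0=0x00
body[3] xor  r3, r4, r0 → r3=0xfe
body[4] add  r2, r6, r6 → r2=0x5a
body[5] add  r2, r0, #42 → r2=0x2a
epilogue: pop r3=0x35, sp=0x83
epilogue: pop r0=0x0a, sp=0x84
r2: caller-saved, written=True
r3: callee-saved, written=True
r5: caller-saved, written=True
r7: caller-saved, written=False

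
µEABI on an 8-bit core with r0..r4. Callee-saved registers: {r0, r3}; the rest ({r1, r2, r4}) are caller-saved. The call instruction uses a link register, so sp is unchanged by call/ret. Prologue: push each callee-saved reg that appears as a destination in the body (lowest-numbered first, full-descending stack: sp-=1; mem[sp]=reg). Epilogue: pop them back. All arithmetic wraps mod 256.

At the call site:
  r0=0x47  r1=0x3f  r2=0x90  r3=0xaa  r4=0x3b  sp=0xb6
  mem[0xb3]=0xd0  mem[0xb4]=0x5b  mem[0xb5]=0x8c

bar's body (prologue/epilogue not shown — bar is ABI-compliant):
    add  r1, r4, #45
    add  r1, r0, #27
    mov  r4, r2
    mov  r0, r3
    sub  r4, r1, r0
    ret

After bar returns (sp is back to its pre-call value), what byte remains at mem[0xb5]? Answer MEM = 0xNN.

prologue: push r0 -> mem[0xb5]=0x47, sp=0xb5
body[0] add  r1, r4, #45 -> r1=0x68
body[1] add  r1, r0, #27 -> r1=0x62
body[2] mov  r4, r2 -> r4=0x90
body[3] mov  r0, r3 -> r0=0xaa
body[4] sub  r4, r1, r0 -> r4=0xb8
epilogue: pop r0=0x47, sp=0xb6
prologue pushed ['r0'] at ['0xb5']

MEM = 0x47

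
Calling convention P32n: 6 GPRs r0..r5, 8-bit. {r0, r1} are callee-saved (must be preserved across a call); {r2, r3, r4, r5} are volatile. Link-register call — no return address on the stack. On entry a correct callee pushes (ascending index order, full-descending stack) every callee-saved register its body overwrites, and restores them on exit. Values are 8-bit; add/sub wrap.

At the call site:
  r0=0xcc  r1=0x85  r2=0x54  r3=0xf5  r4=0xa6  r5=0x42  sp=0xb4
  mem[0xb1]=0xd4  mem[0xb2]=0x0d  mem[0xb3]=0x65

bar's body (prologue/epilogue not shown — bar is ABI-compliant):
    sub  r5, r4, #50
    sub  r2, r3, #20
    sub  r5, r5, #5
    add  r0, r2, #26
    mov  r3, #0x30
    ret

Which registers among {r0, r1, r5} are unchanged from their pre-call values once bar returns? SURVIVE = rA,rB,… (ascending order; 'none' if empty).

prologue: push r0 → mem[0xb3]=0xcc, sp=0xb3
body[0] sub  r5, r4, #50 → r5=0x74
body[1] sub  r2, r3, #20 → r2=0xe1
body[2] sub  r5, r5, #5 → r5=0x6f
body[3] add  r0, r2, #26 → r0=0xfb
body[4] mov  r3, #0x30 → r3=0x30
epilogue: pop r0=0xcc, sp=0xb4
r0: callee-saved, written=True
r1: callee-saved, written=False
r5: caller-saved, written=True

SURVIVE = r0,r1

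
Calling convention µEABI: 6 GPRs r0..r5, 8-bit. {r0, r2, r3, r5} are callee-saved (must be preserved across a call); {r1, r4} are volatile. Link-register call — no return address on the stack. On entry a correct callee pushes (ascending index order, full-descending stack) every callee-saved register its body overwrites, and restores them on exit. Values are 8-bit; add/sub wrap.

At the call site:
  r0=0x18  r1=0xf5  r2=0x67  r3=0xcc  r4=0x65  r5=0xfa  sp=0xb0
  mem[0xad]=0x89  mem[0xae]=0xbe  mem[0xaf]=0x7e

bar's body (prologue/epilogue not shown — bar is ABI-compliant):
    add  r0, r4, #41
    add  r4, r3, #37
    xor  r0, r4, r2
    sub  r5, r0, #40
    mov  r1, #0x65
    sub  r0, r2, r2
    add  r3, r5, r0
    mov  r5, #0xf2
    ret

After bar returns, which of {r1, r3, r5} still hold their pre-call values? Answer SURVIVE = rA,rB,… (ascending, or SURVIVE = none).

prologue: push r0 → mem[0xaf]=0x18, sp=0xaf
prologue: push r3 → mem[0xae]=0xcc, sp=0xae
prologue: push r5 → mem[0xad]=0xfa, sp=0xad
body[0] add  r0, r4, #41 → r0=0x8e
body[1] add  r4, r3, #37 → r4=0xf1
body[2] xor  r0, r4, r2 → r0=0x96
body[3] sub  r5, r0, #40 → r5=0x6e
body[4] mov  r1, #0x65 → r1=0x65
body[5] sub  r0, r2, r2 → r0=0x00
body[6] add  r3, r5, r0 → r3=0x6e
body[7] mov  r5, #0xf2 → r5=0xf2
epilogue: pop r5=0xfa, sp=0xae
epilogue: pop r3=0xcc, sp=0xaf
epilogue: pop r0=0x18, sp=0xb0
r1: caller-saved, written=True
r3: callee-saved, written=True
r5: callee-saved, written=True

SURVIVE = r3,r5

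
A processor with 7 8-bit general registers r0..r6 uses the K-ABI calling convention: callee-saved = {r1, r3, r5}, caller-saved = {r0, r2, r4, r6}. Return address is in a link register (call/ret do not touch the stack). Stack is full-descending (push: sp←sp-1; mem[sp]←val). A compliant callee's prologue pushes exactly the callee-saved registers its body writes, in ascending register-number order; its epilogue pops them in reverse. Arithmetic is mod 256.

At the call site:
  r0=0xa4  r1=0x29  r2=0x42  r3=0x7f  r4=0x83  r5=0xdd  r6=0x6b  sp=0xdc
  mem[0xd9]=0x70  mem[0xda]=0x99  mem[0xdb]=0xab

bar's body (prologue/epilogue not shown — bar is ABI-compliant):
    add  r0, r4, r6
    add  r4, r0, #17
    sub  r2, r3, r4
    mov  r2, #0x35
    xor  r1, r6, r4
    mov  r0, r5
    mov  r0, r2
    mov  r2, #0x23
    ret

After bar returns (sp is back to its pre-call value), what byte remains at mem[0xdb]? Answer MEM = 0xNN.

prologue: push r1 -> mem[0xdb]=0x29, sp=0xdb
body[0] add  r0, r4, r6 -> r0=0xee
body[1] add  r4, r0, #17 -> r4=0xff
body[2] sub  r2, r3, r4 -> r2=0x80
body[3] mov  r2, #0x35 -> r2=0x35
body[4] xor  r1, r6, r4 -> r1=0x94
body[5] mov  r0, r5 -> r0=0xdd
body[6] mov  r0, r2 -> r0=0x35
body[7] mov  r2, #0x23 -> r2=0x23
epilogue: pop r1=0x29, sp=0xdc
prologue pushed ['r1'] at ['0xdb']

MEM = 0x29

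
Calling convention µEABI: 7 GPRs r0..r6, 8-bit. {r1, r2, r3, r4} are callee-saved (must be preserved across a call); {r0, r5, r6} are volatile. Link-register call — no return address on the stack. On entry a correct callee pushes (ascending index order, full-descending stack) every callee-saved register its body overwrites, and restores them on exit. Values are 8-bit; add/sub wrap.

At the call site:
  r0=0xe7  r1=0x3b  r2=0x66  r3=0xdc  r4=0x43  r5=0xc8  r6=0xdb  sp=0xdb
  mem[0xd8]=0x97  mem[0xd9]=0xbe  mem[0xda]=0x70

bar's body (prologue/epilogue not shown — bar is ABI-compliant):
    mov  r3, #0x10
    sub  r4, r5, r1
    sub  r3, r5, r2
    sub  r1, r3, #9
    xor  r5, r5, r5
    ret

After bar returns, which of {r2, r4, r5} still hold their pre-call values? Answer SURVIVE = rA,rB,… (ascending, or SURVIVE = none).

SURVIVE = r2,r4

prologue: push r1 → mem[0xda]=0x3b, sp=0xda
prologue: push r3 → mem[0xd9]=0xdc, sp=0xd9
prologue: push r4 → mem[0xd8]=0x43, sp=0xd8
body[0] mov  r3, #0x10 → r3=0x10
body[1] sub  r4, r5, r1 → r4=0x8d
body[2] sub  r3, r5, r2 → r3=0x62
body[3] sub  r1, r3, #9 → r1=0x59
body[4] xor  r5, r5, r5 → r5=0x00
epilogue: pop r4=0x43, sp=0xd9
epilogue: pop r3=0xdc, sp=0xda
epilogue: pop r1=0x3b, sp=0xdb
r2: callee-saved, written=False
r4: callee-saved, written=True
r5: caller-saved, written=True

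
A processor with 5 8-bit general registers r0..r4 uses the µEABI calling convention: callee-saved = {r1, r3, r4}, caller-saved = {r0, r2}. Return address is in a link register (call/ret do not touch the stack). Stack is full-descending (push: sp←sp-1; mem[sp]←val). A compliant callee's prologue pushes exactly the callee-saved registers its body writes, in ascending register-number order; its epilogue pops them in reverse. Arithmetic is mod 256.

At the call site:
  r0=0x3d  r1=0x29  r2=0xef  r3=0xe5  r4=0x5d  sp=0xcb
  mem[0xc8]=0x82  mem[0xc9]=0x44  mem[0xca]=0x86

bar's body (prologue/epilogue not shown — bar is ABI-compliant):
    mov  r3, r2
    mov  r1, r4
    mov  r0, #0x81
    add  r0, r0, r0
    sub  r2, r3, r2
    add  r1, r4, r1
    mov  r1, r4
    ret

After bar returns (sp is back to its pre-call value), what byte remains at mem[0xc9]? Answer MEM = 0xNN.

prologue: push r1 → mem[0xca]=0x29, sp=0xca
prologue: push r3 → mem[0xc9]=0xe5, sp=0xc9
body[0] mov  r3, r2 → r3=0xef
body[1] mov  r1, r4 → r1=0x5d
body[2] mov  r0, #0x81 → r0=0x81
body[3] add  r0, r0, r0 → r0=0x02
body[4] sub  r2, r3, r2 → r2=0x00
body[5] add  r1, r4, r1 → r1=0xba
body[6] mov  r1, r4 → r1=0x5d
epilogue: pop r3=0xe5, sp=0xca
epilogue: pop r1=0x29, sp=0xcb
prologue pushed ['r1', 'r3'] at ['0xca', '0xc9']

MEM = 0xe5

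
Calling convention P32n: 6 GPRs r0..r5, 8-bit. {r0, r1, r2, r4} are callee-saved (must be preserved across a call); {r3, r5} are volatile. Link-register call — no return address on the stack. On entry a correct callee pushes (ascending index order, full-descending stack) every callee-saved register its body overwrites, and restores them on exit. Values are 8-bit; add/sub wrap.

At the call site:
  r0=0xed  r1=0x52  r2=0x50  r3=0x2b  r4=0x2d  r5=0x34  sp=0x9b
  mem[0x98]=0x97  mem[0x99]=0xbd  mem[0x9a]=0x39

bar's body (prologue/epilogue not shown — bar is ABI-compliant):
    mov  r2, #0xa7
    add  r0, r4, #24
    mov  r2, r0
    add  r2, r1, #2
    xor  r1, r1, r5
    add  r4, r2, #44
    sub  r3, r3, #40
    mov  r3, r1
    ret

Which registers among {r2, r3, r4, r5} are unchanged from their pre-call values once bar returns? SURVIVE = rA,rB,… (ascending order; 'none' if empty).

SURVIVE = r2,r4,r5

prologue: push r0 -> mem[0x9a]=0xed, sp=0x9a
prologue: push r1 -> mem[0x99]=0x52, sp=0x99
prologue: push r2 -> mem[0x98]=0x50, sp=0x98
prologue: push r4 -> mem[0x97]=0x2d, sp=0x97
body[0] mov  r2, #0xa7 -> r2=0xa7
body[1] add  r0, r4, #24 -> r0=0x45
body[2] mov  r2, r0 -> r2=0x45
body[3] add  r2, r1, #2 -> r2=0x54
body[4] xor  r1, r1, r5 -> r1=0x66
body[5] add  r4, r2, #44 -> r4=0x80
body[6] sub  r3, r3, #40 -> r3=0x03
body[7] mov  r3, r1 -> r3=0x66
epilogue: pop r4=0x2d, sp=0x98
epilogue: pop r2=0x50, sp=0x99
epilogue: pop r1=0x52, sp=0x9a
epilogue: pop r0=0xed, sp=0x9b
r2: callee-saved, written=True
r3: caller-saved, written=True
r4: callee-saved, written=True
r5: caller-saved, written=False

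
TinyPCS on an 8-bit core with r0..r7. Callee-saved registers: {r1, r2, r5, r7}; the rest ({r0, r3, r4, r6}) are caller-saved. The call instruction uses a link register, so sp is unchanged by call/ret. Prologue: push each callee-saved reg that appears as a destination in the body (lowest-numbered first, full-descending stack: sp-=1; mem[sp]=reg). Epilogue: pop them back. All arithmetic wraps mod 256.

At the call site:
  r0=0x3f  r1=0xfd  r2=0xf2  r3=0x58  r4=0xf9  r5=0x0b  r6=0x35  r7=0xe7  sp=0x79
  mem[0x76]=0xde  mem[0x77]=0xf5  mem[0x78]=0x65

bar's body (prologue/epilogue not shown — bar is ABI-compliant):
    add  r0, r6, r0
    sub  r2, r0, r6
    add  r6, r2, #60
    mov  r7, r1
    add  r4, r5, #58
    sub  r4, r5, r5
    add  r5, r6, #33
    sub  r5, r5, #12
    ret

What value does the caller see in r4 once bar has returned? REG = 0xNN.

prologue: push r2 → mem[0x78]=0xf2, sp=0x78
prologue: push r5 → mem[0x77]=0x0b, sp=0x77
prologue: push r7 → mem[0x76]=0xe7, sp=0x76
body[0] add  r0, r6, r0 → r0=0x74
body[1] sub  r2, r0, r6 → r2=0x3f
body[2] add  r6, r2, #60 → r6=0x7b
body[3] mov  r7, r1 → r7=0xfd
body[4] add  r4, r5, #58 → r4=0x45
body[5] sub  r4, r5, r5 → r4=0x00
body[6] add  r5, r6, #33 → r5=0x9c
body[7] sub  r5, r5, #12 → r5=0x90
epilogue: pop r7=0xe7, sp=0x77
epilogue: pop r5=0x0b, sp=0x78
epilogue: pop r2=0xf2, sp=0x79
r4 is caller-saved → body value

REG = 0x00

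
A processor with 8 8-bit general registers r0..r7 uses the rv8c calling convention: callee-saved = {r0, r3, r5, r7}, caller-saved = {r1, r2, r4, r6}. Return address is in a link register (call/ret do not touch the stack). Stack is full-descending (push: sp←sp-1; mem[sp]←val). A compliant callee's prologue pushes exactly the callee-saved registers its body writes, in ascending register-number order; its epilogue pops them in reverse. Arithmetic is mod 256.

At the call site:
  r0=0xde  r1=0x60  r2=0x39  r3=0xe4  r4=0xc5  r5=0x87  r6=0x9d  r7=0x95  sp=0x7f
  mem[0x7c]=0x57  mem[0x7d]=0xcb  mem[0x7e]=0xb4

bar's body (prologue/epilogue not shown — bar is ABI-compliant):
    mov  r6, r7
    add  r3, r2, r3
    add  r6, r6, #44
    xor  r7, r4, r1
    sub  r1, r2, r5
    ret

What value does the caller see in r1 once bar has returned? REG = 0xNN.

REG = 0xb2

prologue: push r3 -> mem[0x7e]=0xe4, sp=0x7e
prologue: push r7 -> mem[0x7d]=0x95, sp=0x7d
body[0] mov  r6, r7 -> r6=0x95
body[1] add  r3, r2, r3 -> r3=0x1d
body[2] add  r6, r6, #44 -> r6=0xc1
body[3] xor  r7, r4, r1 -> r7=0xa5
body[4] sub  r1, r2, r5 -> r1=0xb2
epilogue: pop r7=0x95, sp=0x7e
epilogue: pop r3=0xe4, sp=0x7f
r1 is caller-saved -> body value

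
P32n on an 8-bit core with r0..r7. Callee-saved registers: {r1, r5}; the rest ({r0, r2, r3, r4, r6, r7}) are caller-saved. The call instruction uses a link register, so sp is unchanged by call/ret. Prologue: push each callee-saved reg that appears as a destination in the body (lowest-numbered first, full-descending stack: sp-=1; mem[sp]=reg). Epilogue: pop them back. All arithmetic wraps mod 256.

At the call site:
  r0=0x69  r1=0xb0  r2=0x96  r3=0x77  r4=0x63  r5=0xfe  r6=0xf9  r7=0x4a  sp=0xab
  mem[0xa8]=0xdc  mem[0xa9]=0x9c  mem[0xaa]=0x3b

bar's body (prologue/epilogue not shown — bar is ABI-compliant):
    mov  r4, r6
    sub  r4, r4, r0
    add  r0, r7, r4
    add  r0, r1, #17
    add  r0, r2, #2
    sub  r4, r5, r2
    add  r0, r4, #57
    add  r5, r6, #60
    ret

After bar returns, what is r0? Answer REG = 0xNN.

prologue: push r5 -> mem[0xaa]=0xfe, sp=0xaa
body[0] mov  r4, r6 -> r4=0xf9
body[1] sub  r4, r4, r0 -> r4=0x90
body[2] add  r0, r7, r4 -> r0=0xda
body[3] add  r0, r1, #17 -> r0=0xc1
body[4] add  r0, r2, #2 -> r0=0x98
body[5] sub  r4, r5, r2 -> r4=0x68
body[6] add  r0, r4, #57 -> r0=0xa1
body[7] add  r5, r6, #60 -> r5=0x35
epilogue: pop r5=0xfe, sp=0xab
r0 is caller-saved -> body value

REG = 0xa1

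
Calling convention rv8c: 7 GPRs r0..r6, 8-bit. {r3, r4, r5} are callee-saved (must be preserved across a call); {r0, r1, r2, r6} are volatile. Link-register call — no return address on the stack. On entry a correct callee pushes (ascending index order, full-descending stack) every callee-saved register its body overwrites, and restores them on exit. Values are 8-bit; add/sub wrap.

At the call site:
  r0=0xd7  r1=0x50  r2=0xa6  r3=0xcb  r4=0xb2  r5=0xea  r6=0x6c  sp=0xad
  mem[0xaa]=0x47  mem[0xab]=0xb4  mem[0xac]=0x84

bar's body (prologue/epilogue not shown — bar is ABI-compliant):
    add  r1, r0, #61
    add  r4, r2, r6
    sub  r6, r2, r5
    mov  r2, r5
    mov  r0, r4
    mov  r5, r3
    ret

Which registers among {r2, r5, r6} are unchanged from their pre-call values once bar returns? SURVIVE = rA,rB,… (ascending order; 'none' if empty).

SURVIVE = r5

prologue: push r4 -> mem[0xac]=0xb2, sp=0xac
prologue: push r5 -> mem[0xab]=0xea, sp=0xab
body[0] add  r1, r0, #61 -> r1=0x14
body[1] add  r4, r2, r6 -> r4=0x12
body[2] sub  r6, r2, r5 -> r6=0xbc
body[3] mov  r2, r5 -> r2=0xea
body[4] mov  r0, r4 -> r0=0x12
body[5] mov  r5, r3 -> r5=0xcb
epilogue: pop r5=0xea, sp=0xac
epilogue: pop r4=0xb2, sp=0xad
r2: caller-saved, written=True
r5: callee-saved, written=True
r6: caller-saved, written=True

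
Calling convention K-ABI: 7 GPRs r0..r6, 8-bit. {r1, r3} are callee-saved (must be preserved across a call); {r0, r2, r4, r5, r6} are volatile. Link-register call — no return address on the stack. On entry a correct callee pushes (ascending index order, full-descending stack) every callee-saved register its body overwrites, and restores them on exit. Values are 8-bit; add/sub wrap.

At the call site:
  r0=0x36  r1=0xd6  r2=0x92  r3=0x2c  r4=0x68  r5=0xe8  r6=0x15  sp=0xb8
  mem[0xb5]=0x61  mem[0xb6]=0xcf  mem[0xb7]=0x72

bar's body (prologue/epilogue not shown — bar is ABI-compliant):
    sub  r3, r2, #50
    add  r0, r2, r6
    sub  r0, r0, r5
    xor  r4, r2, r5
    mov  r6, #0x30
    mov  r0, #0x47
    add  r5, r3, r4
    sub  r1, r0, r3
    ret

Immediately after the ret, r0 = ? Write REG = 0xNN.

REG = 0x47

prologue: push r1 → mem[0xb7]=0xd6, sp=0xb7
prologue: push r3 → mem[0xb6]=0x2c, sp=0xb6
body[0] sub  r3, r2, #50 → r3=0x60
body[1] add  r0, r2, r6 → r0=0xa7
body[2] sub  r0, r0, r5 → r0=0xbf
body[3] xor  r4, r2, r5 → r4=0x7a
body[4] mov  r6, #0x30 → r6=0x30
body[5] mov  r0, #0x47 → r0=0x47
body[6] add  r5, r3, r4 → r5=0xda
body[7] sub  r1, r0, r3 → r1=0xe7
epilogue: pop r3=0x2c, sp=0xb7
epilogue: pop r1=0xd6, sp=0xb8
r0 is caller-saved → body value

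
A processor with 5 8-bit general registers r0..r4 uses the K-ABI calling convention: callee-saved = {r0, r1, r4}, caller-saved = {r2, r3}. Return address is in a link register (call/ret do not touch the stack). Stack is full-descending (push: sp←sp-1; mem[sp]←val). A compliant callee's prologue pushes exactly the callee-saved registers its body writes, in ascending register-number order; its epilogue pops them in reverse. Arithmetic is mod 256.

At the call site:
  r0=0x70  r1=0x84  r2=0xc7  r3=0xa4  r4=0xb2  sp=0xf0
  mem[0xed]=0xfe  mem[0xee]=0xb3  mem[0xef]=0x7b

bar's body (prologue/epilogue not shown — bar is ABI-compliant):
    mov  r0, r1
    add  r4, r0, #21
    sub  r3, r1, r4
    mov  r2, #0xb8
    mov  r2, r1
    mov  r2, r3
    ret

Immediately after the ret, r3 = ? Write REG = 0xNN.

REG = 0xeb

prologue: push r0 -> mem[0xef]=0x70, sp=0xef
prologue: push r4 -> mem[0xee]=0xb2, sp=0xee
body[0] mov  r0, r1 -> r0=0x84
body[1] add  r4, r0, #21 -> r4=0x99
body[2] sub  r3, r1, r4 -> r3=0xeb
body[3] mov  r2, #0xb8 -> r2=0xb8
body[4] mov  r2, r1 -> r2=0x84
body[5] mov  r2, r3 -> r2=0xeb
epilogue: pop r4=0xb2, sp=0xef
epilogue: pop r0=0x70, sp=0xf0
r3 is caller-saved -> body value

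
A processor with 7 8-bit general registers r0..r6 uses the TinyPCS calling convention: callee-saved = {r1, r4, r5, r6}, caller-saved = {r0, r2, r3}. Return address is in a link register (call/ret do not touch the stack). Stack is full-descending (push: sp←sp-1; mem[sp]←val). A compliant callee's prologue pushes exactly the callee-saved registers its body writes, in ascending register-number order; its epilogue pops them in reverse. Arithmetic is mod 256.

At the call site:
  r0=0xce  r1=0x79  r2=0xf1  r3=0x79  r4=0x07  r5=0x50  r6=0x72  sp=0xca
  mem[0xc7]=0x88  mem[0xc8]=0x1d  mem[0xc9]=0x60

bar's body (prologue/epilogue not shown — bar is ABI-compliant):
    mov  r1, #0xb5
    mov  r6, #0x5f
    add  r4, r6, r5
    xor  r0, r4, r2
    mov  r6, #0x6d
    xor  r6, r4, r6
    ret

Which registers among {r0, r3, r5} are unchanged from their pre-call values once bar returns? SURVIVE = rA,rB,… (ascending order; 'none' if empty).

prologue: push r1 -> mem[0xc9]=0x79, sp=0xc9
prologue: push r4 -> mem[0xc8]=0x07, sp=0xc8
prologue: push r6 -> mem[0xc7]=0x72, sp=0xc7
body[0] mov  r1, #0xb5 -> r1=0xb5
body[1] mov  r6, #0x5f -> r6=0x5f
body[2] add  r4, r6, r5 -> r4=0xaf
body[3] xor  r0, r4, r2 -> r0=0x5e
body[4] mov  r6, #0x6d -> r6=0x6d
body[5] xor  r6, r4, r6 -> r6=0xc2
epilogue: pop r6=0x72, sp=0xc8
epilogue: pop r4=0x07, sp=0xc9
epilogue: pop r1=0x79, sp=0xca
r0: caller-saved, written=True
r3: caller-saved, written=False
r5: callee-saved, written=False

SURVIVE = r3,r5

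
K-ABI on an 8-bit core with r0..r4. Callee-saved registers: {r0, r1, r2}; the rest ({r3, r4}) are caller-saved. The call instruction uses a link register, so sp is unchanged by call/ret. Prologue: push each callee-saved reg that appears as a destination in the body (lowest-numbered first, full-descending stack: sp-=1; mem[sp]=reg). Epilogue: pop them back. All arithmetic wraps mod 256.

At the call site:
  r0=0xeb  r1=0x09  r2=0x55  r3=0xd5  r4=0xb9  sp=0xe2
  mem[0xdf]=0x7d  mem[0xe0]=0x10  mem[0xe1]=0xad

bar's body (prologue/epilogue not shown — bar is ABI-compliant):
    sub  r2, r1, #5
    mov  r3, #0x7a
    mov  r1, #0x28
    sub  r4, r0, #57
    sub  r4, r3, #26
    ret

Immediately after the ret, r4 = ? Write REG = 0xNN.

REG = 0x60

prologue: push r1 -> mem[0xe1]=0x09, sp=0xe1
prologue: push r2 -> mem[0xe0]=0x55, sp=0xe0
body[0] sub  r2, r1, #5 -> r2=0x04
body[1] mov  r3, #0x7a -> r3=0x7a
body[2] mov  r1, #0x28 -> r1=0x28
body[3] sub  r4, r0, #57 -> r4=0xb2
body[4] sub  r4, r3, #26 -> r4=0x60
epilogue: pop r2=0x55, sp=0xe1
epilogue: pop r1=0x09, sp=0xe2
r4 is caller-saved -> body value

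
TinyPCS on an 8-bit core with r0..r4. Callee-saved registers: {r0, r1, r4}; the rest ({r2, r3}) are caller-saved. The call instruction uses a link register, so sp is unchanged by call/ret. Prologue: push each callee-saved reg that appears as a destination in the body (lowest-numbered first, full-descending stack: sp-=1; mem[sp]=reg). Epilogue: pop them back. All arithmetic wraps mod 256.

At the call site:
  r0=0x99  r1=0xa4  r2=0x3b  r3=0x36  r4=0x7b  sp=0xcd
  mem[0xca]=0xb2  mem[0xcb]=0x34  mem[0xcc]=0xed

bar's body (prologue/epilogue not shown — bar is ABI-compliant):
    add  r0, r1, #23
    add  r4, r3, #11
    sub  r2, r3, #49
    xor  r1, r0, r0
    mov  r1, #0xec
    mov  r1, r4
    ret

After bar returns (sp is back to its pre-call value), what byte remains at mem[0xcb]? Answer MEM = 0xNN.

MEM = 0xa4

prologue: push r0 → mem[0xcc]=0x99, sp=0xcc
prologue: push r1 → mem[0xcb]=0xa4, sp=0xcb
prologue: push r4 → mem[0xca]=0x7b, sp=0xca
body[0] add  r0, r1, #23 → r0=0xbb
body[1] add  r4, r3, #11 → r4=0x41
body[2] sub  r2, r3, #49 → r2=0x05
body[3] xor  r1, r0, r0 → r1=0x00
body[4] mov  r1, #0xec → r1=0xec
body[5] mov  r1, r4 → r1=0x41
epilogue: pop r4=0x7b, sp=0xcb
epilogue: pop r1=0xa4, sp=0xcc
epilogue: pop r0=0x99, sp=0xcd
prologue pushed ['r0', 'r1', 'r4'] at ['0xcc', '0xcb', '0xca']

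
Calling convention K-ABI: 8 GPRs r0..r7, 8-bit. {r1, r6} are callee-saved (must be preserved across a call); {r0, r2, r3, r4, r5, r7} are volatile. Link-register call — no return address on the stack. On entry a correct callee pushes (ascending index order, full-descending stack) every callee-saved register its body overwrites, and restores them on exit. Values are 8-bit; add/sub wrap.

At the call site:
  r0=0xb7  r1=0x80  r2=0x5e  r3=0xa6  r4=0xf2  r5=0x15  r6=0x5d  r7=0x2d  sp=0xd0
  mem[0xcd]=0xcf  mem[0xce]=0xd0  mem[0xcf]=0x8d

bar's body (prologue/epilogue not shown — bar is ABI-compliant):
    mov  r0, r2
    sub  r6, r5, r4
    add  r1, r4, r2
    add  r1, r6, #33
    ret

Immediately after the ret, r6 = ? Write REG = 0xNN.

REG = 0x5d

prologue: push r1 → mem[0xcf]=0x80, sp=0xcf
prologue: push r6 → mem[0xce]=0x5d, sp=0xce
body[0] mov  r0, r2 → r0=0x5e
body[1] sub  r6, r5, r4 → r6=0x23
body[2] add  r1, r4, r2 → r1=0x50
body[3] add  r1, r6, #33 → r1=0x44
epilogue: pop r6=0x5d, sp=0xcf
epilogue: pop r1=0x80, sp=0xd0
r6 is callee-saved → restored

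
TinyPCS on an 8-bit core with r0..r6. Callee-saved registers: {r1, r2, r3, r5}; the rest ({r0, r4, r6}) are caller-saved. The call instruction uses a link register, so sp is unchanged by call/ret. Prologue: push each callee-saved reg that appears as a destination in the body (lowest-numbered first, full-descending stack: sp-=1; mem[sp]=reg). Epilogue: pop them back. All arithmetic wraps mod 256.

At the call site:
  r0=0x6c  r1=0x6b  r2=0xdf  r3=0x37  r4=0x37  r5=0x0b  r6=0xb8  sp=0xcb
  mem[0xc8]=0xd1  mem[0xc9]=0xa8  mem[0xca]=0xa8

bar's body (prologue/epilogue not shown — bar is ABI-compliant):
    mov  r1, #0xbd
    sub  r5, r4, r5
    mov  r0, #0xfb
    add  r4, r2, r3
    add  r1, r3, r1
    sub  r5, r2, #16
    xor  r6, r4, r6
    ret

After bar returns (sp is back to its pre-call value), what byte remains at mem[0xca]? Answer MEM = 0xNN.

MEM = 0x6b

prologue: push r1 → mem[0xca]=0x6b, sp=0xca
prologue: push r5 → mem[0xc9]=0x0b, sp=0xc9
body[0] mov  r1, #0xbd → r1=0xbd
body[1] sub  r5, r4, r5 → r5=0x2c
body[2] mov  r0, #0xfb → r0=0xfb
body[3] add  r4, r2, r3 → r4=0x16
body[4] add  r1, r3, r1 → r1=0xf4
body[5] sub  r5, r2, #16 → r5=0xcf
body[6] xor  r6, r4, r6 → r6=0xae
epilogue: pop r5=0x0b, sp=0xca
epilogue: pop r1=0x6b, sp=0xcb
prologue pushed ['r1', 'r5'] at ['0xca', '0xc9']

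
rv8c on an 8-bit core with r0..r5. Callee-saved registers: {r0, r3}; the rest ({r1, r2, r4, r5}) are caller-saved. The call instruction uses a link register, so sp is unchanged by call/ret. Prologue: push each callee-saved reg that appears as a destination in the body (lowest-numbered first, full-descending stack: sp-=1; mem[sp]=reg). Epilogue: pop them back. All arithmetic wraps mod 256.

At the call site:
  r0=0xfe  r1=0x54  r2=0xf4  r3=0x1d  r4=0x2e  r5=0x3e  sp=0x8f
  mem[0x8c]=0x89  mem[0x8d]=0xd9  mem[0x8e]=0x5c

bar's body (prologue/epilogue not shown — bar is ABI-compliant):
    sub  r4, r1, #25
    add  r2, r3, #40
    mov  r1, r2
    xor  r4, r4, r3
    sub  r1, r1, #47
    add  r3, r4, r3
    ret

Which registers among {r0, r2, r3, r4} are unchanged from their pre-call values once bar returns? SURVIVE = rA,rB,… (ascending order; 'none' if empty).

prologue: push r3 → mem[0x8e]=0x1d, sp=0x8e
body[0] sub  r4, r1, #25 → r4=0x3b
body[1] add  r2, r3, #40 → r2=0x45
body[2] mov  r1, r2 → r1=0x45
body[3] xor  r4, r4, r3 → r4=0x26
body[4] sub  r1, r1, #47 → r1=0x16
body[5] add  r3, r4, r3 → r3=0x43
epilogue: pop r3=0x1d, sp=0x8f
r0: callee-saved, written=False
r2: caller-saved, written=True
r3: callee-saved, written=True
r4: caller-saved, written=True

SURVIVE = r0,r3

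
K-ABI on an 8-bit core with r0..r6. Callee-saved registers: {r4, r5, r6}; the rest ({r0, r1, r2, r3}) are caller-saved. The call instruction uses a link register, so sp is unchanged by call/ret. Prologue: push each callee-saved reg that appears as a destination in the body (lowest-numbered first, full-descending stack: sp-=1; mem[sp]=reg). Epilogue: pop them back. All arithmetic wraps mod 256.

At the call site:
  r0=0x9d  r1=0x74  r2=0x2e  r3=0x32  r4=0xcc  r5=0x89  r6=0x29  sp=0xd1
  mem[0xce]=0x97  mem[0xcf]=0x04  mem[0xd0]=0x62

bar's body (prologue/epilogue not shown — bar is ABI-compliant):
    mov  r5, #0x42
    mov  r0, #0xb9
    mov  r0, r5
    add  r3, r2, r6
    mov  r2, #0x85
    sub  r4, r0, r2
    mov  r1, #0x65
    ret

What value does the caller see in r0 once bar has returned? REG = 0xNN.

prologue: push r4 → mem[0xd0]=0xcc, sp=0xd0
prologue: push r5 → mem[0xcf]=0x89, sp=0xcf
body[0] mov  r5, #0x42 → r5=0x42
body[1] mov  r0, #0xb9 → r0=0xb9
body[2] mov  r0, r5 → r0=0x42
body[3] add  r3, r2, r6 → r3=0x57
body[4] mov  r2, #0x85 → r2=0x85
body[5] sub  r4, r0, r2 → r4=0xbd
body[6] mov  r1, #0x65 → r1=0x65
epilogue: pop r5=0x89, sp=0xd0
epilogue: pop r4=0xcc, sp=0xd1
r0 is caller-saved → body value

REG = 0x42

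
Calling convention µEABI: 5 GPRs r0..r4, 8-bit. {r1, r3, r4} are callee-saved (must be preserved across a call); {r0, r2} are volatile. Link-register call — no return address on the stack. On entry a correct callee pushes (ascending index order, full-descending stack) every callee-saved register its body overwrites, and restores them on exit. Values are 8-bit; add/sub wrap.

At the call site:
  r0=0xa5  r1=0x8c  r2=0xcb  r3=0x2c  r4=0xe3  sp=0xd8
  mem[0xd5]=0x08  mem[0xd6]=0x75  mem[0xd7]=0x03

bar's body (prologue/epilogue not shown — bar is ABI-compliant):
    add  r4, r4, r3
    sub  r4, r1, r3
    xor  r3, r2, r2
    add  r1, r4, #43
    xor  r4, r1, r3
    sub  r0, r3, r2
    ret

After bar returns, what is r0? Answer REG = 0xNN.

prologue: push r1 → mem[0xd7]=0x8c, sp=0xd7
prologue: push r3 → mem[0xd6]=0x2c, sp=0xd6
prologue: push r4 → mem[0xd5]=0xe3, sp=0xd5
body[0] add  r4, r4, r3 → r4=0x0f
body[1] sub  r4, r1, r3 → r4=0x60
body[2] xor  r3, r2, r2 → r3=0x00
body[3] add  r1, r4, #43 → r1=0x8b
body[4] xor  r4, r1, r3 → r4=0x8b
body[5] sub  r0, r3, r2 → r0=0x35
epilogue: pop r4=0xe3, sp=0xd6
epilogue: pop r3=0x2c, sp=0xd7
epilogue: pop r1=0x8c, sp=0xd8
r0 is caller-saved → body value

REG = 0x35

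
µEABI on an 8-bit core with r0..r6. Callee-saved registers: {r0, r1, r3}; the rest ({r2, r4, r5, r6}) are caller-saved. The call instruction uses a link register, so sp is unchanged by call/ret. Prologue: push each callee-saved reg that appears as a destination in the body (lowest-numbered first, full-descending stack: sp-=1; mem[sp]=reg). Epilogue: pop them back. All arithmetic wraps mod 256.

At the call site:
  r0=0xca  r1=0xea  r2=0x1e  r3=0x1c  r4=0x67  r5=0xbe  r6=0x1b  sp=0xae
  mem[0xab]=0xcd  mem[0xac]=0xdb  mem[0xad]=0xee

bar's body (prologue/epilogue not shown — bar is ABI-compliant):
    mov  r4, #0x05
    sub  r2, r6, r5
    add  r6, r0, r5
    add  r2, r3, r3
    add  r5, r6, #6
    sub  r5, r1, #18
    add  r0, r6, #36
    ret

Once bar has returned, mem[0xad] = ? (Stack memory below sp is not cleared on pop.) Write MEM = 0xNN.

prologue: push r0 → mem[0xad]=0xca, sp=0xad
body[0] mov  r4, #0x05 → r4=0x05
body[1] sub  r2, r6, r5 → r2=0x5d
body[2] add  r6, r0, r5 → r6=0x88
body[3] add  r2, r3, r3 → r2=0x38
body[4] add  r5, r6, #6 → r5=0x8e
body[5] sub  r5, r1, #18 → r5=0xd8
body[6] add  r0, r6, #36 → r0=0xac
epilogue: pop r0=0xca, sp=0xae
prologue pushed ['r0'] at ['0xad']

MEM = 0xca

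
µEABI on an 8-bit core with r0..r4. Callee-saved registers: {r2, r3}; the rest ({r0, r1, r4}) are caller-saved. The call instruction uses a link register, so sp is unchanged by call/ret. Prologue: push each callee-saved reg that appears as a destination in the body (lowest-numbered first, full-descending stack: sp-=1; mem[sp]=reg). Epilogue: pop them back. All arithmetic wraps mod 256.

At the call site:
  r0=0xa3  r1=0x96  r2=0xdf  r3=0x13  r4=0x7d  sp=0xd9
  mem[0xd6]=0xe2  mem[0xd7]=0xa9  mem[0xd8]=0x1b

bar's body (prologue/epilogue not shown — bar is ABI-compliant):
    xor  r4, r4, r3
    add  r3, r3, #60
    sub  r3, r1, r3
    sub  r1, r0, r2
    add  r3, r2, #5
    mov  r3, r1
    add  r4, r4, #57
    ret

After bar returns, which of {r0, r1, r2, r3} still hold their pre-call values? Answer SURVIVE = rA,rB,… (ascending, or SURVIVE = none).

prologue: push r3 -> mem[0xd8]=0x13, sp=0xd8
body[0] xor  r4, r4, r3 -> r4=0x6e
body[1] add  r3, r3, #60 -> r3=0x4f
body[2] sub  r3, r1, r3 -> r3=0x47
body[3] sub  r1, r0, r2 -> r1=0xc4
body[4] add  r3, r2, #5 -> r3=0xe4
body[5] mov  r3, r1 -> r3=0xc4
body[6] add  r4, r4, #57 -> r4=0xa7
epilogue: pop r3=0x13, sp=0xd9
r0: caller-saved, written=False
r1: caller-saved, written=True
r2: callee-saved, written=False
r3: callee-saved, written=True

SURVIVE = r0,r2,r3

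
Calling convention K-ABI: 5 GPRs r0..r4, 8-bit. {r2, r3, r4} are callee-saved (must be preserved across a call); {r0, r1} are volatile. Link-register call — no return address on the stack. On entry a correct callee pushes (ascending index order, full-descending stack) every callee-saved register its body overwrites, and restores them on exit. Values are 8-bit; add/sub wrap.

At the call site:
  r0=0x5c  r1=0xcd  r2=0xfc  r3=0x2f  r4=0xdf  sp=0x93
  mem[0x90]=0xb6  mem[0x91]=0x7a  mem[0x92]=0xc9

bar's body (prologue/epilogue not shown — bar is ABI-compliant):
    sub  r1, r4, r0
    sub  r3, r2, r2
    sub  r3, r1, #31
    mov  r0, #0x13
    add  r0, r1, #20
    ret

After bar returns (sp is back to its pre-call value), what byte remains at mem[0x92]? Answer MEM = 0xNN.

prologue: push r3 → mem[0x92]=0x2f, sp=0x92
body[0] sub  r1, r4, r0 → r1=0x83
body[1] sub  r3, r2, r2 → r3=0x00
body[2] sub  r3, r1, #31 → r3=0x64
body[3] mov  r0, #0x13 → r0=0x13
body[4] add  r0, r1, #20 → r0=0x97
epilogue: pop r3=0x2f, sp=0x93
prologue pushed ['r3'] at ['0x92']

MEM = 0x2f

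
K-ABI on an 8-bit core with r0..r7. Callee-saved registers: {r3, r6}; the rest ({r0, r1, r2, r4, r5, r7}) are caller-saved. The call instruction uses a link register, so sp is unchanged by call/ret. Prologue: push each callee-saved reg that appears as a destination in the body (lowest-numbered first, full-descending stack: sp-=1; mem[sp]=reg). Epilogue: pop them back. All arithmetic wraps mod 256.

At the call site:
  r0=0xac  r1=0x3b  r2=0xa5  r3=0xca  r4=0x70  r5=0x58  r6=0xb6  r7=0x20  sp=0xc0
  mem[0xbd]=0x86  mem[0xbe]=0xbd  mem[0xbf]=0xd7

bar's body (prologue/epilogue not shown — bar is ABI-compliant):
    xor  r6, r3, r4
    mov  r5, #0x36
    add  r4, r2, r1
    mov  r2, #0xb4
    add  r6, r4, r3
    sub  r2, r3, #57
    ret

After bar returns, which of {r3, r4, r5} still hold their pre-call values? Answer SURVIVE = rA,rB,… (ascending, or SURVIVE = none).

prologue: push r6 -> mem[0xbf]=0xb6, sp=0xbf
body[0] xor  r6, r3, r4 -> r6=0xba
body[1] mov  r5, #0x36 -> r5=0x36
body[2] add  r4, r2, r1 -> r4=0xe0
body[3] mov  r2, #0xb4 -> r2=0xb4
body[4] add  r6, r4, r3 -> r6=0xaa
body[5] sub  r2, r3, #57 -> r2=0x91
epilogue: pop r6=0xb6, sp=0xc0
r3: callee-saved, written=False
r4: caller-saved, written=True
r5: caller-saved, written=True

SURVIVE = r3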